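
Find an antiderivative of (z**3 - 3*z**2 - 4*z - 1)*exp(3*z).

Use integration by parts with u = z**3 - 3*z**2 - 4*z - 1, dv = exp(3*z) dz, so v = exp(3*z)/3.
Apply parts 3 times (tabular method): alternate signs, differentiate u down to 0, integrate dv up.

(9*z**3 - 36*z**2 - 12*z - 5)*exp(3*z)/27 + C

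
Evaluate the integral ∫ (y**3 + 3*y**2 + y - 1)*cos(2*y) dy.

y**3*sin(2*y)/2 + 3*y**2*sin(2*y)/2 + 3*y**2*cos(2*y)/4 - y*sin(2*y)/4 + 3*y*cos(2*y)/2 - 5*sin(2*y)/4 - cos(2*y)/8 + C

Use integration by parts with u = y**3 + 3*y**2 + y - 1, dv = cos(2*y) dy, so v = sin(2*y)/2.
Apply parts 3 times (tabular method): alternate signs, differentiate u down to 0, integrate dv up.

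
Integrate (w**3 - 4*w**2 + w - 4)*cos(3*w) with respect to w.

w**3*sin(3*w)/3 - 4*w**2*sin(3*w)/3 + w**2*cos(3*w)/3 + w*sin(3*w)/9 - 8*w*cos(3*w)/9 - 28*sin(3*w)/27 + cos(3*w)/27 + C

Use integration by parts with u = w**3 - 4*w**2 + w - 4, dv = cos(3*w) dw, so v = sin(3*w)/3.
Apply parts 3 times (tabular method): alternate signs, differentiate u down to 0, integrate dv up.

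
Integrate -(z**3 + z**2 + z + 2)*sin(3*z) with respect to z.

z**3*cos(3*z)/3 - z**2*sin(3*z)/3 + z**2*cos(3*z)/3 - 2*z*sin(3*z)/9 + z*cos(3*z)/9 - sin(3*z)/27 + 16*cos(3*z)/27 + C

Use integration by parts with u = z**3 + z**2 + z + 2, dv = -sin(3*z) dz, so v = cos(3*z)/3.
Apply parts 3 times (tabular method): alternate signs, differentiate u down to 0, integrate dv up.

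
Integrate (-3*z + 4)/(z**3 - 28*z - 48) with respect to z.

Factor the denominator: (z - 6)*(z + 2)*(z + 4).
Partial-fraction decomposition: 4/(5*(z + 4)) - 5/(8*(z + 2)) - 7/(40*(z - 6)).
Integrate each term: A/(z−a) contributes A·log|z−a|.

-7*log(z - 6)/40 - 5*log(z + 2)/8 + 4*log(z + 4)/5 + C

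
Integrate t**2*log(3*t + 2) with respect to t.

t**3*log(3*t + 2)/3 - t**3/9 + t**2/9 - 4*t/27 + 8*log(3*t + 2)/81 + C

Use integration by parts with u = log(3*t + 2), dv = t**2 dt.
Then du = 3/(3*t + 2) dt and v = t**3/3.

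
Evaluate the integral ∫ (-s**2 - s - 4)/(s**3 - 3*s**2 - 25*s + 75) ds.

Factor the denominator: (s - 5)*(s - 3)*(s + 5).
Partial-fraction decomposition: -3/(10*(s + 5)) + 1/(s - 3) - 17/(10*(s - 5)).
Integrate each term: A/(s−a) contributes A·log|s−a|.

-17*log(s - 5)/10 + log(s - 3) - 3*log(s + 5)/10 + C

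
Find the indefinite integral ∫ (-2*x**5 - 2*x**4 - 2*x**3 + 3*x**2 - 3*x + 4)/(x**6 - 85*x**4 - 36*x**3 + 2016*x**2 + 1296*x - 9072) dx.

Factor the denominator: (x - 7)*(x - 6)*(x - 2)*(x + 3)*(x + 6)**2.
Partial-fraction decomposition: -487099/(584064*(x + 6)) + 6761/(1872*(x + 6)**2) - 209/(2025*(x + 3)) - 51/(3200*(x - 2)) + 9241/(2592*(x - 6)) - 19486/(4225*(x - 7)).
Integrate each term; A/(x−a) gives A·log|x−a|; A/(x−a)² gives −A/(x−a).

-19486*log(x - 7)/4225 + 9241*log(x - 6)/2592 - 51*log(x - 2)/3200 - 209*log(x + 3)/2025 - 487099*log(x + 6)/584064 - 6761/(1872*x + 11232) + C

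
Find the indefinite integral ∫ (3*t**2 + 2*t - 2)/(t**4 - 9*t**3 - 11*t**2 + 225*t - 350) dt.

53*log(t - 7)/40 - 83*log(t - 5)/60 + 2*log(t - 2)/15 - 3*log(t + 5)/40 + C

Factor the denominator: (t - 7)*(t - 5)*(t - 2)*(t + 5).
Partial-fraction decomposition: -3/(40*(t + 5)) + 2/(15*(t - 2)) - 83/(60*(t - 5)) + 53/(40*(t - 7)).
Integrate each term: A/(t−a) contributes A·log|t−a|.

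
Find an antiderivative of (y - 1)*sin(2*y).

Use integration by parts with u = y - 1, dv = sin(2*y) dy, so v = -cos(2*y)/2.
Apply parts 1 times (tabular method): alternate signs, differentiate u down to 0, integrate dv up.

-y*cos(2*y)/2 + sin(2*y)/4 + cos(2*y)/2 + C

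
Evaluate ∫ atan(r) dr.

Use integration by parts with u = arctan(r), dv = dr.
Then du = 1/(r**2 + 1) dr.

r*atan(r) - log(r**2 + 1)/2 + C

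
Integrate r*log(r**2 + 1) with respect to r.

Let u = r**2 + 1, so du = (2*r) dr.
The integral becomes (1/2)·∫ log(u) du; integrate by parts with u′=log(u), dv′=du.

r**2*log(r**2 + 1)/2 - r**2/2 + log(r**2 + 1)/2 + C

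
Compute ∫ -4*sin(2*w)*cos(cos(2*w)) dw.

Let u = cos(2*w), so du = (-2*sin(2*w)) dw.
Rewriting, the integral becomes 2·∫ cos(u) du = 2·sin(u).
Substituting back, u = cos(2*w).

2*sin(cos(2*w)) + C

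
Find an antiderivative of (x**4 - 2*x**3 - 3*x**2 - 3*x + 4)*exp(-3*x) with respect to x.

Use integration by parts with u = x**4 - 2*x**3 - 3*x**2 - 3*x + 4, dv = exp(-3*x) dx, so v = -exp(-3*x)/3.
Apply parts 4 times (tabular method): alternate signs, differentiate u down to 0, integrate dv up.

(-27*x**4 + 18*x**3 + 99*x**2 + 147*x - 59)*exp(-3*x)/81 + C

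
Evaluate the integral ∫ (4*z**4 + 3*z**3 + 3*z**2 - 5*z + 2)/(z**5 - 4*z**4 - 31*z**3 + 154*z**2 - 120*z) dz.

-log(z)/60 + 2927*log(z - 5)/220 - 623*log(z - 4)/60 + log(z - 1)/12 + 167*log(z + 6)/165 + C

Factor the denominator: z*(z - 5)*(z - 4)*(z - 1)*(z + 6).
Partial-fraction decomposition: 167/(165*(z + 6)) + 1/(12*(z - 1)) - 623/(60*(z - 4)) + 2927/(220*(z - 5)) - 1/(60*z).
Integrate each term: A/(z−a) contributes A·log|z−a|.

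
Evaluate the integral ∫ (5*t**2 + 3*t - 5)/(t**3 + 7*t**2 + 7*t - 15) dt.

Factor the denominator: (t - 1)*(t + 3)*(t + 5).
Partial-fraction decomposition: 35/(4*(t + 5)) - 31/(8*(t + 3)) + 1/(8*(t - 1)).
Integrate each term: A/(t−a) contributes A·log|t−a|.

log(t - 1)/8 - 31*log(t + 3)/8 + 35*log(t + 5)/4 + C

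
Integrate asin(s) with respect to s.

Use integration by parts with u = arcsin(s), dv = ds.
Then du = 1/sqrt(-s**2 + 1) ds.

s*asin(s) + sqrt(-s**2 + 1) + C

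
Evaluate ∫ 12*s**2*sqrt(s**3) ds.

Let u = s**3, so du = (3*s**2) ds.
Rewriting, the integral becomes 4·∫ √u du = 4·(2/3)u^(3/2).
Substituting back, u = s**3.

8*(s**3)**(3/2)/3 + C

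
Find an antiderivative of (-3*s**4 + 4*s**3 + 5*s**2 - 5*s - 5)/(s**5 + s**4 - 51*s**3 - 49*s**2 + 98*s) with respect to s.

Factor the denominator: s*(s - 7)*(s - 1)*(s + 2)*(s + 7).
Partial-fraction decomposition: -415/(196*(s + 7)) + 11/(54*(s + 2)) + 1/(36*(s - 1)) - 2813/(2646*(s - 7)) - 5/(98*s).
Integrate each term: A/(s−a) contributes A·log|s−a|.

-5*log(s)/98 - 2813*log(s - 7)/2646 + log(s - 1)/36 + 11*log(s + 2)/54 - 415*log(s + 7)/196 + C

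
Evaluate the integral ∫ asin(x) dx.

Use integration by parts with u = arcsin(x), dv = dx.
Then du = 1/sqrt(-x**2 + 1) dx.

x*asin(x) + sqrt(-x**2 + 1) + C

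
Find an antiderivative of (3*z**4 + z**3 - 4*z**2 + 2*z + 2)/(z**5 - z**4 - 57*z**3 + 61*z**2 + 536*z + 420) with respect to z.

1987*log(z - 6)/364 - 239*log(z - 5)/63 - log(z + 1)/126 - 11*log(z + 2)/140 + 1663*log(z + 7)/1170 + C

Factor the denominator: (z - 6)*(z - 5)*(z + 1)*(z + 2)*(z + 7).
Partial-fraction decomposition: 1663/(1170*(z + 7)) - 11/(140*(z + 2)) - 1/(126*(z + 1)) - 239/(63*(z - 5)) + 1987/(364*(z - 6)).
Integrate each term: A/(z−a) contributes A·log|z−a|.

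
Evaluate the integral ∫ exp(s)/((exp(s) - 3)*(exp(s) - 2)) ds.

log(exp(s) - 3) - log(exp(s) - 2) + C

Let u = e^s, du = e^s ds.
The integral becomes ∫ du/((u-2)(u-3)); decompose into partial fractions.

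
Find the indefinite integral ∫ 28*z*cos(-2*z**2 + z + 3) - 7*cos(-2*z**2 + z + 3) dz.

-7*sin(-2*z**2 + z + 3) + C

Let u = 2*z**2 - z - 3, so du = (4*z - 1) dz.
Rewriting, the integral becomes 7·∫ cos(u) du = 7·sin(u).
Substituting back, u = 2*z**2 - z - 3.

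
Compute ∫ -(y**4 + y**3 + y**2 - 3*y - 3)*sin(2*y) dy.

y**4*cos(2*y)/2 - y**3*sin(2*y) + y**3*cos(2*y)/2 - 3*y**2*sin(2*y)/4 - y**2*cos(2*y) + y*sin(2*y) - 9*y*cos(2*y)/4 + 9*sin(2*y)/8 - cos(2*y) + C

Use integration by parts with u = y**4 + y**3 + y**2 - 3*y - 3, dv = -sin(2*y) dy, so v = cos(2*y)/2.
Apply parts 4 times (tabular method): alternate signs, differentiate u down to 0, integrate dv up.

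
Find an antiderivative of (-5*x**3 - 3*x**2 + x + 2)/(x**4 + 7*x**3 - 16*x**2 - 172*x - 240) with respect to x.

Factor the denominator: (x - 5)*(x + 2)*(x + 4)*(x + 6).
Partial-fraction decomposition: -11/(x + 6) + 15/(2*(x + 4)) - 1/(2*(x + 2)) - 1/(x - 5).
Integrate each term: A/(x−a) contributes A·log|x−a|.

-log(x - 5) - log(x + 2)/2 + 15*log(x + 4)/2 - 11*log(x + 6) + C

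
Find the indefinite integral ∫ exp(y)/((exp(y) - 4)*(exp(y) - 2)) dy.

log(exp(y) - 4)/2 - log(exp(y) - 2)/2 + C

Let u = e^y, du = e^y dy.
The integral becomes ∫ du/((u-4)(u-2)); decompose into partial fractions.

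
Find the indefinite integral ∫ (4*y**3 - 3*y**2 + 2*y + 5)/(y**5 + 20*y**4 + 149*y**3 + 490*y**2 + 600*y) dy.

log(y)/120 + 307*log(y + 4)/8 + 216*log(y + 5)/5 - 979*log(y + 6)/12 + 116/(y + 5) + C

Factor the denominator: y*(y + 4)*(y + 5)**2*(y + 6).
Partial-fraction decomposition: -979/(12*(y + 6)) + 216/(5*(y + 5)) - 116/(y + 5)**2 + 307/(8*(y + 4)) + 1/(120*y).
Integrate each term; A/(y−a) gives A·log|y−a|; A/(y−a)² gives −A/(y−a).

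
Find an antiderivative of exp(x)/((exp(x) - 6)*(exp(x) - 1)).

Let u = e^x, du = e^x dx.
The integral becomes ∫ du/((u-1)(u-6)); decompose into partial fractions.

log(exp(x) - 6)/5 - log(exp(x) - 1)/5 + C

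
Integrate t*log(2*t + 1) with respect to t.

Use integration by parts with u = log(2*t + 1), dv = t dt.
Then du = 2/(2*t + 1) dt and v = t**2/2.

t**2*log(2*t + 1)/2 - t**2/4 + t/4 - log(2*t + 1)/8 + C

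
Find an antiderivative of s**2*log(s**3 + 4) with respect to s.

Let u = s**3 + 4, so du = (3*s**2) ds.
The integral becomes (1/3)·∫ log(u) du; integrate by parts with u′=log(u), dv′=du.

s**3*log(s**3 + 4)/3 - s**3/3 + 4*log(s**3 + 4)/3 + C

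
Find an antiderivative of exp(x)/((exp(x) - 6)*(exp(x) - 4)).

log(exp(x) - 6)/2 - log(exp(x) - 4)/2 + C

Let u = e^x, du = e^x dx.
The integral becomes ∫ du/((u-4)(u-6)); decompose into partial fractions.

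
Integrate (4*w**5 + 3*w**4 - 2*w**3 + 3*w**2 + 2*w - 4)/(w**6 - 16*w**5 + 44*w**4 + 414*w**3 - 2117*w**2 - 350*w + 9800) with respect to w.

Factor the denominator: (w - 7)**2*(w - 5)*(w - 4)*(w + 2)*(w + 5).
Partial-fraction decomposition: 191/(720*(w + 5)) - 10/(1701*(w + 2)) - 266/(27*(w - 4)) + 7103/(140*(w - 5)) - 144413/(3888*(w - 7)) + 12317/(108*(w - 7)**2).
Integrate each term; A/(w−a) gives A·log|w−a|; A/(w−a)² gives −A/(w−a).

-144413*log(w - 7)/3888 + 7103*log(w - 5)/140 - 266*log(w - 4)/27 - 10*log(w + 2)/1701 + 191*log(w + 5)/720 - 12317/(108*w - 756) + C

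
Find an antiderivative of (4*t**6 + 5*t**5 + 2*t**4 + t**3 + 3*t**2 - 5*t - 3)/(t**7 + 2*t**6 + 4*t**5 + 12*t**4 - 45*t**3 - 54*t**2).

5*log(t)/108 + 7*log(t - 2)/12 - log(t + 1)/12 + 125*log(t + 3)/108 + 31*log(t**2 + 9)/27 - 5*atan(t/3)/18 - 1/(18*t) + C

Factor the denominator: t**2*(t - 2)*(t + 1)*(t + 3)*(t**2 + 9).
Partial-fraction decomposition: (124*t - 45)/(54*(t**2 + 9)) + 125/(108*(t + 3)) - 1/(12*(t + 1)) + 7/(12*(t - 2)) + 5/(108*t) + 1/(18*t**2).
Integrate each term; A/(t−a) gives A·log|t−a|; the (Bt+D)/(t²+p²) term gives a log and an atan.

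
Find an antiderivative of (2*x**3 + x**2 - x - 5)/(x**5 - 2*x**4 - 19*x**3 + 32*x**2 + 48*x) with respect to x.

Factor the denominator: x*(x - 4)*(x - 3)*(x + 1)*(x + 4).
Partial-fraction decomposition: -113/(672*(x + 4)) + 1/(12*(x + 1)) - 55/(84*(x - 3)) + 27/(32*(x - 4)) - 5/(48*x).
Integrate each term: A/(x−a) contributes A·log|x−a|.

-5*log(x)/48 + 27*log(x - 4)/32 - 55*log(x - 3)/84 + log(x + 1)/12 - 113*log(x + 4)/672 + C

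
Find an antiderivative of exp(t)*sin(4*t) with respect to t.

Let I denote the integral. Integrate by parts with u = sin(4*t), dv = exp(t) dt, so v = exp(t): I = exp(t)*sin(4*t) − 4·∫ exp(t)*cos(4*t) dt.
Apply parts again with u = cos(4*t), dv = exp(t) dt: ∫ exp(t)*cos(4*t) dt = exp(t)*cos(4*t) + 4·I. Substituting back brings back I: I = exp(t)*sin(4*t) - 4*exp(t)*cos(4*t) − 16·I.
Solving for I: (1 + 16)·I equals the remaining terms, so I = (1/17)·(exp(t)*sin(4*t) - 4*exp(t)*cos(4*t)).

exp(t)*sin(4*t)/17 - 4*exp(t)*cos(4*t)/17 + C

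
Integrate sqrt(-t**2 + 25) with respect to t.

Substitute t = 5·sin(θ), so dt = 5·cos(θ) dθ and the radical becomes sqrt(-t**2 + 25) = 5·cos(θ) by the Pythagorean identity.
Integrate the resulting trig expression in θ, then back-substitute θ = asin(t/5), sin(θ) = t/5, cos(θ) = sqrt(-t**2 + 25)/5 (absorbing any constant into C).

t*sqrt(-t**2 + 25)/2 + 25*asin(t/5)/2 + C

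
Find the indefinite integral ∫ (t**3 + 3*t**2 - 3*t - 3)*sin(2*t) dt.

Use integration by parts with u = t**3 + 3*t**2 - 3*t - 3, dv = sin(2*t) dt, so v = -cos(2*t)/2.
Apply parts 3 times (tabular method): alternate signs, differentiate u down to 0, integrate dv up.

-t**3*cos(2*t)/2 + 3*t**2*sin(2*t)/4 - 3*t**2*cos(2*t)/2 + 3*t*sin(2*t)/2 + 9*t*cos(2*t)/4 - 9*sin(2*t)/8 + 9*cos(2*t)/4 + C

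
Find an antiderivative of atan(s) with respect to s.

Use integration by parts with u = arctan(s), dv = ds.
Then du = 1/(s**2 + 1) ds.

s*atan(s) - log(s**2 + 1)/2 + C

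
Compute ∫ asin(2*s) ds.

s*asin(2*s) + sqrt(-4*s**2 + 1)/2 + C

Use integration by parts with u = arcsin(2*s), dv = ds.
Then du = 2/sqrt(-4*s**2 + 1) ds.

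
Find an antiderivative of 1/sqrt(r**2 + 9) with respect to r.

Substitute r = 3·tan(θ), so dr = 3·sec(θ)^2 dθ and the radical becomes sqrt(r**2 + 9) = 3·sec(θ) by the Pythagorean identity.
Integrate the resulting trig expression in θ, then back-substitute tan(θ) = r/3, sec(θ) = sqrt(r**2 + 9)/3 (absorbing any constant into C).

log(r + sqrt(r**2 + 9)) + C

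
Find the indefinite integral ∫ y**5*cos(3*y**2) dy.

Let u = y², du = 2y dy; rewrite as (1/2)∫ u^2·cos(3u) du.
Now integrate by parts 2 times.

y**4*sin(3*y**2)/6 + y**2*cos(3*y**2)/9 - sin(3*y**2)/27 + C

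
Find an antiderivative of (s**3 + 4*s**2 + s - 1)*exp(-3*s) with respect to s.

(-9*s**3 - 45*s**2 - 39*s - 4)*exp(-3*s)/27 + C

Use integration by parts with u = s**3 + 4*s**2 + s - 1, dv = exp(-3*s) ds, so v = -exp(-3*s)/3.
Apply parts 3 times (tabular method): alternate signs, differentiate u down to 0, integrate dv up.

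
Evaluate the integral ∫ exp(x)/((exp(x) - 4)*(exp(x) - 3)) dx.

Let u = e^x, du = e^x dx.
The integral becomes ∫ du/((u-3)(u-4)); decompose into partial fractions.

log(exp(x) - 4) - log(exp(x) - 3) + C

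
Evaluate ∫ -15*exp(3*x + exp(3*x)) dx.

Let u = exp(3*x), so du = (3*exp(3*x)) dx.
Rewriting, the integral becomes -5·∫ e^u du = -5·e^u.
Substituting back, u = exp(3*x).

-5*exp(exp(3*x)) + C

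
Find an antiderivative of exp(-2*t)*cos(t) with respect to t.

Let I denote the integral. Integrate by parts with u = cos(t), dv = exp(-2*t) dt, so v = -exp(-2*t)/2: I = -exp(-2*t)*cos(t)/2 − (1/2)·∫ exp(-2*t)*sin(t) dt.
Apply parts again with u = sin(t), dv = exp(-2*t) dt: ∫ exp(-2*t)*sin(t) dt = -exp(-2*t)*sin(t)/2 + (1/2)·I. Substituting back brings back I: I = exp(-2*t)*sin(t)/4 - exp(-2*t)*cos(t)/2 − (1/4)·I.
Solving for I: (1 + 1/4)·I equals the remaining terms, so I = (4/5)·(exp(-2*t)*sin(t)/4 - exp(-2*t)*cos(t)/2).

exp(-2*t)*sin(t)/5 - 2*exp(-2*t)*cos(t)/5 + C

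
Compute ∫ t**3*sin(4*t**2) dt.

Let u = t², du = 2t dt; rewrite as (1/2)∫ u^1·sin(4u) du.
Now integrate by parts 1 time.

-t**2*cos(4*t**2)/8 + sin(4*t**2)/32 + C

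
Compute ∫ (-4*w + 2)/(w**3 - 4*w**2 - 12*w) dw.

-log(w)/6 - 11*log(w - 6)/24 + 5*log(w + 2)/8 + C

Factor the denominator: w*(w - 6)*(w + 2).
Partial-fraction decomposition: 5/(8*(w + 2)) - 11/(24*(w - 6)) - 1/(6*w).
Integrate each term: A/(w−a) contributes A·log|w−a|.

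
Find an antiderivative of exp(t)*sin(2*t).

Let I denote the integral. Integrate by parts with u = sin(2*t), dv = exp(t) dt, so v = exp(t): I = exp(t)*sin(2*t) − 2·∫ exp(t)*cos(2*t) dt.
Apply parts again with u = cos(2*t), dv = exp(t) dt: ∫ exp(t)*cos(2*t) dt = exp(t)*cos(2*t) + 2·I. Substituting back brings back I: I = exp(t)*sin(2*t) - 2*exp(t)*cos(2*t) − 4·I.
Solving for I: (1 + 4)·I equals the remaining terms, so I = (1/5)·(exp(t)*sin(2*t) - 2*exp(t)*cos(2*t)).

exp(t)*sin(2*t)/5 - 2*exp(t)*cos(2*t)/5 + C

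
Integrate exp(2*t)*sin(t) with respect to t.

2*exp(2*t)*sin(t)/5 - exp(2*t)*cos(t)/5 + C

Let I denote the integral. Integrate by parts with u = sin(t), dv = exp(2*t) dt, so v = exp(2*t)/2: I = exp(2*t)*sin(t)/2 − (1/2)·∫ exp(2*t)*cos(t) dt.
Apply parts again with u = cos(t), dv = exp(2*t) dt: ∫ exp(2*t)*cos(t) dt = exp(2*t)*cos(t)/2 + (1/2)·I. Substituting back brings back I: I = exp(2*t)*sin(t)/2 - exp(2*t)*cos(t)/4 − (1/4)·I.
Solving for I: (1 + 1/4)·I equals the remaining terms, so I = (4/5)·(exp(2*t)*sin(t)/2 - exp(2*t)*cos(t)/4).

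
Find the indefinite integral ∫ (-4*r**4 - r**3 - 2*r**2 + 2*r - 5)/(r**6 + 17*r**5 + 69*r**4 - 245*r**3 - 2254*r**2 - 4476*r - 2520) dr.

Factor the denominator: (r - 5)*(r + 1)*(r + 2)*(r + 6)**2*(r + 7).
Partial-fraction decomposition: 521/(20*(r + 7)) - 1253037/(48400*(r + 6)) + 5057/(220*(r + 6)**2) - 73/(560*(r + 2)) + 1/(75*(r + 1)) - 445/(10164*(r - 5)).
Integrate each term; A/(r−a) gives A·log|r−a|; A/(r−a)² gives −A/(r−a).

-445*log(r - 5)/10164 + log(r + 1)/75 - 73*log(r + 2)/560 - 1253037*log(r + 6)/48400 + 521*log(r + 7)/20 - 5057/(220*r + 1320) + C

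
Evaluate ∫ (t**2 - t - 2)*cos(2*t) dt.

t**2*sin(2*t)/2 - t*sin(2*t)/2 + t*cos(2*t)/2 - 5*sin(2*t)/4 - cos(2*t)/4 + C

Use integration by parts with u = t**2 - t - 2, dv = cos(2*t) dt, so v = sin(2*t)/2.
Apply parts 2 times (tabular method): alternate signs, differentiate u down to 0, integrate dv up.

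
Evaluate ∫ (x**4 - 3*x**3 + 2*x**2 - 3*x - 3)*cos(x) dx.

Use integration by parts with u = x**4 - 3*x**3 + 2*x**2 - 3*x - 3, dv = cos(x) dx, so v = sin(x).
Apply parts 4 times (tabular method): alternate signs, differentiate u down to 0, integrate dv up.

x**4*sin(x) - 3*x**3*sin(x) + 4*x**3*cos(x) - 10*x**2*sin(x) - 9*x**2*cos(x) + 15*x*sin(x) - 20*x*cos(x) + 17*sin(x) + 15*cos(x) + C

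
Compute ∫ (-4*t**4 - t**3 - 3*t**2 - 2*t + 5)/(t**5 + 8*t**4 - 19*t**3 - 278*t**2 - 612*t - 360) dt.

Factor the denominator: (t - 6)*(t + 1)*(t + 2)*(t + 5)*(t + 6).
Partial-fraction decomposition: -5059/(240*(t + 6)) + 2435/(132*(t + 5)) - 59/(96*(t + 2)) - 1/(140*(t + 1)) - 5515/(7392*(t - 6)).
Integrate each term: A/(t−a) contributes A·log|t−a|.

-5515*log(t - 6)/7392 - log(t + 1)/140 - 59*log(t + 2)/96 + 2435*log(t + 5)/132 - 5059*log(t + 6)/240 + C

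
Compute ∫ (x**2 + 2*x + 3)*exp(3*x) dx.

(9*x**2 + 12*x + 23)*exp(3*x)/27 + C

Use integration by parts with u = x**2 + 2*x + 3, dv = exp(3*x) dx, so v = exp(3*x)/3.
Apply parts 2 times (tabular method): alternate signs, differentiate u down to 0, integrate dv up.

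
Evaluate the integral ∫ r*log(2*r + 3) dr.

r**2*log(2*r + 3)/2 - r**2/4 + 3*r/4 - 9*log(2*r + 3)/8 + C

Use integration by parts with u = log(2*r + 3), dv = r dr.
Then du = 2/(2*r + 3) dr and v = r**2/2.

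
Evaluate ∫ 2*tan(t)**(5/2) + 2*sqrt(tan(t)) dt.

Let u = tan(t), so du = (tan(t)**2 + 1) dt.
Rewriting, the integral becomes 2·∫ √u du = 2·(2/3)u^(3/2).
Substituting back, u = tan(t).

4*tan(t)**(3/2)/3 + C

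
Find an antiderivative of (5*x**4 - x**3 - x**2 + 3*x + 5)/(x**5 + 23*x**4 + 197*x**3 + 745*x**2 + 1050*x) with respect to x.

log(x)/210 + 13483*log(x + 5)/20 - 6647*log(x + 6)/6 + 12283*log(x + 7)/28 + 643/(2*x + 10) + C

Factor the denominator: x*(x + 5)**2*(x + 6)*(x + 7).
Partial-fraction decomposition: 12283/(28*(x + 7)) - 6647/(6*(x + 6)) + 13483/(20*(x + 5)) - 643/(2*(x + 5)**2) + 1/(210*x).
Integrate each term; A/(x−a) gives A·log|x−a|; A/(x−a)² gives −A/(x−a).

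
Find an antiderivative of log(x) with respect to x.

Use integration by parts with u = log(x), dv = dx.
Then du = 1/x dx and v = x.

x*log(x) - x + C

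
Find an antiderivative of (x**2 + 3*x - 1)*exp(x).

(x**2 + x - 2)*exp(x) + C

Use integration by parts with u = x**2 + 3*x - 1, dv = exp(x) dx, so v = exp(x).
Apply parts 2 times (tabular method): alternate signs, differentiate u down to 0, integrate dv up.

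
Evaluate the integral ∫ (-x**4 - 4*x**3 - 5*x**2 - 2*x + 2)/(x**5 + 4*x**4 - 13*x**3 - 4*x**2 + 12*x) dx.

log(x)/6 - 35*log(x - 2)/24 + 5*log(x - 1)/7 - log(x + 1)/15 - 299*log(x + 6)/840 + C

Factor the denominator: x*(x - 2)*(x - 1)*(x + 1)*(x + 6).
Partial-fraction decomposition: -299/(840*(x + 6)) - 1/(15*(x + 1)) + 5/(7*(x - 1)) - 35/(24*(x - 2)) + 1/(6*x).
Integrate each term: A/(x−a) contributes A·log|x−a|.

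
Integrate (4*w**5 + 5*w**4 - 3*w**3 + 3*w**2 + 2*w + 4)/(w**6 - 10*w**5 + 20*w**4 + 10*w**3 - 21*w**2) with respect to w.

-82*log(w)/441 + 26123*log(w - 7)/3136 - 1333*log(w - 3)/288 + 5*log(w - 1)/8 - 9*log(w + 1)/64 + 4/(21*w) + C

Factor the denominator: w**2*(w - 7)*(w - 3)*(w - 1)*(w + 1).
Partial-fraction decomposition: -9/(64*(w + 1)) + 5/(8*(w - 1)) - 1333/(288*(w - 3)) + 26123/(3136*(w - 7)) - 82/(441*w) - 4/(21*w**2).
Integrate each term; A/(w−a) gives A·log|w−a|; A/(w−a)² gives −A/(w−a).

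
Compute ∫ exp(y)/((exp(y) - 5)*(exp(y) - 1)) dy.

Let u = e^y, du = e^y dy.
The integral becomes ∫ du/((u-1)(u-5)); decompose into partial fractions.

log(exp(y) - 5)/4 - log(exp(y) - 1)/4 + C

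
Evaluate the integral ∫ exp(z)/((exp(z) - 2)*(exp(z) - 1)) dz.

Let u = e^z, du = e^z dz.
The integral becomes ∫ du/((u-1)(u-2)); decompose into partial fractions.

log(exp(z) - 2) - log(exp(z) - 1) + C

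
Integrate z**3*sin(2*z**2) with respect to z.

Let u = z², du = 2z dz; rewrite as (1/2)∫ u^1·sin(2u) du.
Now integrate by parts 1 time.

-z**2*cos(2*z**2)/4 + sin(2*z**2)/8 + C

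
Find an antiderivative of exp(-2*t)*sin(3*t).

Let I denote the integral. Integrate by parts with u = sin(3*t), dv = exp(-2*t) dt, so v = -exp(-2*t)/2: I = -exp(-2*t)*sin(3*t)/2 + (3/2)·∫ exp(-2*t)*cos(3*t) dt.
Apply parts again with u = cos(3*t), dv = exp(-2*t) dt: ∫ exp(-2*t)*cos(3*t) dt = -exp(-2*t)*cos(3*t)/2 − (3/2)·I. Substituting back brings back I: I = -exp(-2*t)*sin(3*t)/2 - 3*exp(-2*t)*cos(3*t)/4 − (9/4)·I.
Solving for I: (1 + 9/4)·I equals the remaining terms, so I = (4/13)·(-exp(-2*t)*sin(3*t)/2 - 3*exp(-2*t)*cos(3*t)/4).

-2*exp(-2*t)*sin(3*t)/13 - 3*exp(-2*t)*cos(3*t)/13 + C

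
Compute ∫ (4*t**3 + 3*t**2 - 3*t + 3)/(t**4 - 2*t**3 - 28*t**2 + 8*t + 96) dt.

957*log(t - 6)/320 - 41*log(t - 2)/96 - 11*log(t + 2)/64 + 193*log(t + 4)/120 + C

Factor the denominator: (t - 6)*(t - 2)*(t + 2)*(t + 4).
Partial-fraction decomposition: 193/(120*(t + 4)) - 11/(64*(t + 2)) - 41/(96*(t - 2)) + 957/(320*(t - 6)).
Integrate each term: A/(t−a) contributes A·log|t−a|.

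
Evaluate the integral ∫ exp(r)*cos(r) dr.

Let I denote the integral. Integrate by parts with u = cos(r), dv = exp(r) dr, so v = exp(r): I = exp(r)*cos(r) + ∫ exp(r)*sin(r) dr.
Apply parts again with u = sin(r), dv = exp(r) dr: ∫ exp(r)*sin(r) dr = exp(r)*sin(r) − I. Substituting back brings back I: I = exp(r)*sin(r) + exp(r)*cos(r) − I.
Solving for I: (1 + 1)·I equals the remaining terms, so I = (1/2)·(exp(r)*sin(r) + exp(r)*cos(r)).

exp(r)*sin(r)/2 + exp(r)*cos(r)/2 + C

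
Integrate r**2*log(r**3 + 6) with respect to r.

Let u = r**3 + 6, so du = (3*r**2) dr.
The integral becomes (1/3)·∫ log(u) du; integrate by parts with u′=log(u), dv′=du.

r**3*log(r**3 + 6)/3 - r**3/3 + 2*log(r**3 + 6) + C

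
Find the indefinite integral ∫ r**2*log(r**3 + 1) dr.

Let u = r**3 + 1, so du = (3*r**2) dr.
The integral becomes (1/3)·∫ log(u) du; integrate by parts with u′=log(u), dv′=du.

r**3*log(r**3 + 1)/3 - r**3/3 + log(r**3 + 1)/3 + C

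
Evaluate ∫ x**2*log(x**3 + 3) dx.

Let u = x**3 + 3, so du = (3*x**2) dx.
The integral becomes (1/3)·∫ log(u) du; integrate by parts with u′=log(u), dv′=du.

x**3*log(x**3 + 3)/3 - x**3/3 + log(x**3 + 3) + C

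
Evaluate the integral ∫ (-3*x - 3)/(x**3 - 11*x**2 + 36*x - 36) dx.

-7*log(x - 6)/4 + 4*log(x - 3) - 9*log(x - 2)/4 + C

Factor the denominator: (x - 6)*(x - 3)*(x - 2).
Partial-fraction decomposition: -9/(4*(x - 2)) + 4/(x - 3) - 7/(4*(x - 6)).
Integrate each term: A/(x−a) contributes A·log|x−a|.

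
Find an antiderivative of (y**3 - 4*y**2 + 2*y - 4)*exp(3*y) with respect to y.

Use integration by parts with u = y**3 - 4*y**2 + 2*y - 4, dv = exp(3*y) dy, so v = exp(3*y)/3.
Apply parts 3 times (tabular method): alternate signs, differentiate u down to 0, integrate dv up.

(9*y**3 - 45*y**2 + 48*y - 52)*exp(3*y)/27 + C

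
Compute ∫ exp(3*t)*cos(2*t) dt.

Let I denote the integral. Integrate by parts with u = cos(2*t), dv = exp(3*t) dt, so v = exp(3*t)/3: I = exp(3*t)*cos(2*t)/3 + (2/3)·∫ exp(3*t)*sin(2*t) dt.
Apply parts again with u = sin(2*t), dv = exp(3*t) dt: ∫ exp(3*t)*sin(2*t) dt = exp(3*t)*sin(2*t)/3 − (2/3)·I. Substituting back brings back I: I = 2*exp(3*t)*sin(2*t)/9 + exp(3*t)*cos(2*t)/3 − (4/9)·I.
Solving for I: (1 + 4/9)·I equals the remaining terms, so I = (9/13)·(2*exp(3*t)*sin(2*t)/9 + exp(3*t)*cos(2*t)/3).

2*exp(3*t)*sin(2*t)/13 + 3*exp(3*t)*cos(2*t)/13 + C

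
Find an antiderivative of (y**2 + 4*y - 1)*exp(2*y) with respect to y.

(2*y**2 + 6*y - 5)*exp(2*y)/4 + C

Use integration by parts with u = y**2 + 4*y - 1, dv = exp(2*y) dy, so v = exp(2*y)/2.
Apply parts 2 times (tabular method): alternate signs, differentiate u down to 0, integrate dv up.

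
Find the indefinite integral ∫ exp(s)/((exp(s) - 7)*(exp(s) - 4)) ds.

log(exp(s) - 7)/3 - log(exp(s) - 4)/3 + C

Let u = e^s, du = e^s ds.
The integral becomes ∫ du/((u-7)(u-4)); decompose into partial fractions.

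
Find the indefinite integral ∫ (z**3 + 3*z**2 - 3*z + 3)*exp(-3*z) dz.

(-9*z**3 - 36*z**2 + 3*z - 26)*exp(-3*z)/27 + C

Use integration by parts with u = z**3 + 3*z**2 - 3*z + 3, dv = exp(-3*z) dz, so v = -exp(-3*z)/3.
Apply parts 3 times (tabular method): alternate signs, differentiate u down to 0, integrate dv up.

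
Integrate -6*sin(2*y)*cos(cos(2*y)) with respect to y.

Let u = cos(2*y), so du = (-2*sin(2*y)) dy.
Rewriting, the integral becomes 3·∫ cos(u) du = 3·sin(u).
Substituting back, u = cos(2*y).

3*sin(cos(2*y)) + C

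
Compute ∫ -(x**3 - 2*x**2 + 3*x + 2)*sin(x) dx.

x**3*cos(x) - 3*x**2*sin(x) - 2*x**2*cos(x) + 4*x*sin(x) - 3*x*cos(x) + 3*sin(x) + 6*cos(x) + C

Use integration by parts with u = x**3 - 2*x**2 + 3*x + 2, dv = -sin(x) dx, so v = cos(x).
Apply parts 3 times (tabular method): alternate signs, differentiate u down to 0, integrate dv up.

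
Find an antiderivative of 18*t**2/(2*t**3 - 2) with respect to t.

Let u = 2*t**3 - 2, so du = (6*t**2) dt.
Rewriting, the integral becomes 3·∫ 1/u du = 3·log(u).
Substituting back, u = 2*t**3 - 2.

3*log(2*t**3 - 2) + C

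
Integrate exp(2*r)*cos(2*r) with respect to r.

exp(2*r)*sin(2*r)/4 + exp(2*r)*cos(2*r)/4 + C

Let I denote the integral. Integrate by parts with u = cos(2*r), dv = exp(2*r) dr, so v = exp(2*r)/2: I = exp(2*r)*cos(2*r)/2 + ∫ exp(2*r)*sin(2*r) dr.
Apply parts again with u = sin(2*r), dv = exp(2*r) dr: ∫ exp(2*r)*sin(2*r) dr = exp(2*r)*sin(2*r)/2 − I. Substituting back brings back I: I = exp(2*r)*sin(2*r)/2 + exp(2*r)*cos(2*r)/2 − I.
Solving for I: (1 + 1)·I equals the remaining terms, so I = (1/2)·(exp(2*r)*sin(2*r)/2 + exp(2*r)*cos(2*r)/2).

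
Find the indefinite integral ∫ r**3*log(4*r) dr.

r**4*(log(r) + 2*log(2))/4 - r**4/16 + C

Use integration by parts with u = log(4*r), dv = r**3 dr.
Then du = 1/r dr and v = r**4/4.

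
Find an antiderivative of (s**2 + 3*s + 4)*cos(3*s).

s**2*sin(3*s)/3 + s*sin(3*s) + 2*s*cos(3*s)/9 + 34*sin(3*s)/27 + cos(3*s)/3 + C

Use integration by parts with u = s**2 + 3*s + 4, dv = cos(3*s) ds, so v = sin(3*s)/3.
Apply parts 2 times (tabular method): alternate signs, differentiate u down to 0, integrate dv up.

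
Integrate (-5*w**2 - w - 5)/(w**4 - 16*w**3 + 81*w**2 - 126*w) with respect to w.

Factor the denominator: w*(w - 7)*(w - 6)*(w - 3).
Partial-fraction decomposition: -53/(36*(w - 3)) + 191/(18*(w - 6)) - 257/(28*(w - 7)) + 5/(126*w).
Integrate each term: A/(w−a) contributes A·log|w−a|.

5*log(w)/126 - 257*log(w - 7)/28 + 191*log(w - 6)/18 - 53*log(w - 3)/36 + C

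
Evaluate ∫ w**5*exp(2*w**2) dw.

Let u = w², du = 2w dw; rewrite as (1/2)∫ u^2·exp(2u) du.
Now integrate by parts 2 times.

(2*w**4 - 2*w**2 + 1)*exp(2*w**2)/8 + C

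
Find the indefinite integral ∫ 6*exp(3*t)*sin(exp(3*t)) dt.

-2*cos(exp(3*t)) + C

Let u = exp(3*t), so du = (3*exp(3*t)) dt.
Rewriting, the integral becomes 2·∫ sin(u) du = 2·-cos(u).
Substituting back, u = exp(3*t).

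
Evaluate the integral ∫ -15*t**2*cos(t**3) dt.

Let u = t**3, so du = (3*t**2) dt.
Rewriting, the integral becomes -5·∫ cos(u) du = -5·sin(u).
Substituting back, u = t**3.

-5*sin(t**3) + C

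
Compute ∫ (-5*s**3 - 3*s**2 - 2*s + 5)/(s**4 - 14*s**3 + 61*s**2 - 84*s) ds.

Factor the denominator: s*(s - 7)*(s - 4)*(s - 3).
Partial-fraction decomposition: -163/(12*(s - 3)) + 371/(12*(s - 4)) - 1871/(84*(s - 7)) - 5/(84*s).
Integrate each term: A/(s−a) contributes A·log|s−a|.

-5*log(s)/84 - 1871*log(s - 7)/84 + 371*log(s - 4)/12 - 163*log(s - 3)/12 + C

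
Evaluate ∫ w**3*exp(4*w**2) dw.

(4*w**2 - 1)*exp(4*w**2)/32 + C

Let u = w², du = 2w dw; rewrite as (1/2)∫ u^1·exp(4u) du.
Now integrate by parts 1 time.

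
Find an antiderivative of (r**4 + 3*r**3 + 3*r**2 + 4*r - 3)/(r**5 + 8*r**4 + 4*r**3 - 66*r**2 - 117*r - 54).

11*log(r - 3)/48 - 57*log(r + 1)/400 - log(r + 3)/6 + 27*log(r + 6)/25 - 3/(20*r + 20) + C

Factor the denominator: (r - 3)*(r + 1)**2*(r + 3)*(r + 6).
Partial-fraction decomposition: 27/(25*(r + 6)) - 1/(6*(r + 3)) - 57/(400*(r + 1)) + 3/(20*(r + 1)**2) + 11/(48*(r - 3)).
Integrate each term; A/(r−a) gives A·log|r−a|; A/(r−a)² gives −A/(r−a).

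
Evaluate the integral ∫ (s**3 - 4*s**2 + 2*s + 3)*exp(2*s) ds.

Use integration by parts with u = s**3 - 4*s**2 + 2*s + 3, dv = exp(2*s) ds, so v = exp(2*s)/2.
Apply parts 3 times (tabular method): alternate signs, differentiate u down to 0, integrate dv up.

(4*s**3 - 22*s**2 + 30*s - 3)*exp(2*s)/8 + C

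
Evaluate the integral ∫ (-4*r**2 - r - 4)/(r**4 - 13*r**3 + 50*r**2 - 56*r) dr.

Factor the denominator: r*(r - 7)*(r - 4)*(r - 2).
Partial-fraction decomposition: -11/(10*(r - 2)) + 3/(r - 4) - 69/(35*(r - 7)) + 1/(14*r).
Integrate each term: A/(r−a) contributes A·log|r−a|.

log(r)/14 - 69*log(r - 7)/35 + 3*log(r - 4) - 11*log(r - 2)/10 + C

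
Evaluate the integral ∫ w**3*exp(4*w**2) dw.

Let u = w², du = 2w dw; rewrite as (1/2)∫ u^1·exp(4u) du.
Now integrate by parts 1 time.

(4*w**2 - 1)*exp(4*w**2)/32 + C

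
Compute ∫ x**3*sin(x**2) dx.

Let u = x², du = 2x dx; rewrite as (1/2)∫ u^1·sin(1u) du.
Now integrate by parts 1 time.

-x**2*cos(x**2)/2 + sin(x**2)/2 + C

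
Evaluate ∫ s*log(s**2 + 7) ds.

Let u = s**2 + 7, so du = (2*s) ds.
The integral becomes (1/2)·∫ log(u) du; integrate by parts with u′=log(u), dv′=du.

s**2*log(s**2 + 7)/2 - s**2/2 + 7*log(s**2 + 7)/2 + C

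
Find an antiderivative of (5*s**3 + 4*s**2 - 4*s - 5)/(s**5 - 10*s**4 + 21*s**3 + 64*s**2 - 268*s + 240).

175*log(s - 5)/18 - 363*log(s - 4)/28 + 2977*log(s - 2)/900 - 23*log(s + 3)/350 - 43/(30*s - 60) + C

Factor the denominator: (s - 5)*(s - 4)*(s - 2)**2*(s + 3).
Partial-fraction decomposition: -23/(350*(s + 3)) + 2977/(900*(s - 2)) + 43/(30*(s - 2)**2) - 363/(28*(s - 4)) + 175/(18*(s - 5)).
Integrate each term; A/(s−a) gives A·log|s−a|; A/(s−a)² gives −A/(s−a).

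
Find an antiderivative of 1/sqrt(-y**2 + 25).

asin(y/5) + C

Substitute y = 5·sin(θ), so dy = 5·cos(θ) dθ and the radical becomes sqrt(-y**2 + 25) = 5·cos(θ) by the Pythagorean identity.
Integrate the resulting trig expression in θ, then back-substitute θ = asin(y/5), sin(θ) = y/5, cos(θ) = sqrt(-y**2 + 25)/5 (absorbing any constant into C).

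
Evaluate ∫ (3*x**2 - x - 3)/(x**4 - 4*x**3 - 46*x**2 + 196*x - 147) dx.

Factor the denominator: (x - 7)*(x - 3)*(x - 1)*(x + 7).
Partial-fraction decomposition: -151/(1120*(x + 7)) - 1/(96*(x - 1)) - 21/(80*(x - 3)) + 137/(336*(x - 7)).
Integrate each term: A/(x−a) contributes A·log|x−a|.

137*log(x - 7)/336 - 21*log(x - 3)/80 - log(x - 1)/96 - 151*log(x + 7)/1120 + C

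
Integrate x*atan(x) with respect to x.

x**2*atan(x)/2 - x/2 + atan(x)/2 + C

Use integration by parts with u = arctan(x), dv = x dx.
Then du = 1/(x**2 + 1) dx.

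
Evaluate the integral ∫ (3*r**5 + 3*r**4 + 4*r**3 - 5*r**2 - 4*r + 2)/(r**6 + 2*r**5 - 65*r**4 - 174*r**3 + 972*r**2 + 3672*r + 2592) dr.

Factor the denominator: (r - 6)**2*(r + 1)*(r + 3)*(r + 4)*(r + 6).
Partial-fraction decomposition: 10229/(2160*(r + 6)) - 437/(100*(r + 4)) + 625/(486*(r + 3)) - 1/(490*(r + 1)) + 6431611/(4762800*(r - 6)) + 13939/(3780*(r - 6)**2).
Integrate each term; A/(r−a) gives A·log|r−a|; A/(r−a)² gives −A/(r−a).

6431611*log(r - 6)/4762800 - log(r + 1)/490 + 625*log(r + 3)/486 - 437*log(r + 4)/100 + 10229*log(r + 6)/2160 - 13939/(3780*r - 22680) + C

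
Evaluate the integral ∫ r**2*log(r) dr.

r**3*log(r)/3 - r**3/9 + C

Use integration by parts with u = log(r), dv = r**2 dr.
Then du = 1/r dr and v = r**3/3.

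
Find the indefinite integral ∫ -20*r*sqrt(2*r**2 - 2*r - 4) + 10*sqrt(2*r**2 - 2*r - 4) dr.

-10*(2*r**2 - 2*r - 4)**(3/2)/3 + C

Let u = 2*r**2 - 2*r - 4, so du = (4*r - 2) dr.
Rewriting, the integral becomes -5·∫ √u du = -5·(2/3)u^(3/2).
Substituting back, u = 2*r**2 - 2*r - 4.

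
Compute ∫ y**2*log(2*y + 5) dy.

y**3*log(2*y + 5)/3 - y**3/9 + 5*y**2/12 - 25*y/12 + 125*log(2*y + 5)/24 + C

Use integration by parts with u = log(2*y + 5), dv = y**2 dy.
Then du = 2/(2*y + 5) dy and v = y**3/3.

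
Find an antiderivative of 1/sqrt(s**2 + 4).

Substitute s = 2·tan(θ), so ds = 2·sec(θ)^2 dθ and the radical becomes sqrt(s**2 + 4) = 2·sec(θ) by the Pythagorean identity.
Integrate the resulting trig expression in θ, then back-substitute tan(θ) = s/2, sec(θ) = sqrt(s**2 + 4)/2 (absorbing any constant into C).

log(s + sqrt(s**2 + 4)) + C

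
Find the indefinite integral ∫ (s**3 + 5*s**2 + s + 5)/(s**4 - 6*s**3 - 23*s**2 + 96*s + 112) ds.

Factor the denominator: (s - 7)*(s - 4)*(s + 1)*(s + 4).
Partial-fraction decomposition: -17/(264*(s + 4)) + 1/(15*(s + 1)) - 51/(40*(s - 4)) + 25/(11*(s - 7)).
Integrate each term: A/(s−a) contributes A·log|s−a|.

25*log(s - 7)/11 - 51*log(s - 4)/40 + log(s + 1)/15 - 17*log(s + 4)/264 + C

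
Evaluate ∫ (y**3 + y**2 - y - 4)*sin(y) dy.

Use integration by parts with u = y**3 + y**2 - y - 4, dv = sin(y) dy, so v = -cos(y).
Apply parts 3 times (tabular method): alternate signs, differentiate u down to 0, integrate dv up.

-y**3*cos(y) + 3*y**2*sin(y) - y**2*cos(y) + 2*y*sin(y) + 7*y*cos(y) - 7*sin(y) + 6*cos(y) + C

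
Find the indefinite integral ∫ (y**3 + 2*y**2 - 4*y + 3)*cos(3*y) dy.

Use integration by parts with u = y**3 + 2*y**2 - 4*y + 3, dv = cos(3*y) dy, so v = sin(3*y)/3.
Apply parts 3 times (tabular method): alternate signs, differentiate u down to 0, integrate dv up.

y**3*sin(3*y)/3 + 2*y**2*sin(3*y)/3 + y**2*cos(3*y)/3 - 14*y*sin(3*y)/9 + 4*y*cos(3*y)/9 + 23*sin(3*y)/27 - 14*cos(3*y)/27 + C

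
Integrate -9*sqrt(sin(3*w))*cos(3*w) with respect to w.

-2*sin(3*w)**(3/2) + C

Let u = sin(3*w), so du = (3*cos(3*w)) dw.
Rewriting, the integral becomes -3·∫ √u du = -3·(2/3)u^(3/2).
Substituting back, u = sin(3*w).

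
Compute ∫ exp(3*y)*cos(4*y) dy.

4*exp(3*y)*sin(4*y)/25 + 3*exp(3*y)*cos(4*y)/25 + C

Let I denote the integral. Integrate by parts with u = cos(4*y), dv = exp(3*y) dy, so v = exp(3*y)/3: I = exp(3*y)*cos(4*y)/3 + (4/3)·∫ exp(3*y)*sin(4*y) dy.
Apply parts again with u = sin(4*y), dv = exp(3*y) dy: ∫ exp(3*y)*sin(4*y) dy = exp(3*y)*sin(4*y)/3 − (4/3)·I. Substituting back brings back I: I = 4*exp(3*y)*sin(4*y)/9 + exp(3*y)*cos(4*y)/3 − (16/9)·I.
Solving for I: (1 + 16/9)·I equals the remaining terms, so I = (9/25)·(4*exp(3*y)*sin(4*y)/9 + exp(3*y)*cos(4*y)/3).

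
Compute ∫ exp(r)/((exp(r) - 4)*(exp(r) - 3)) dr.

log(exp(r) - 4) - log(exp(r) - 3) + C

Let u = e^r, du = e^r dr.
The integral becomes ∫ du/((u-4)(u-3)); decompose into partial fractions.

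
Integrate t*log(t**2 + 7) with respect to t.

t**2*log(t**2 + 7)/2 - t**2/2 + 7*log(t**2 + 7)/2 + C

Let u = t**2 + 7, so du = (2*t) dt.
The integral becomes (1/2)·∫ log(u) du; integrate by parts with u′=log(u), dv′=du.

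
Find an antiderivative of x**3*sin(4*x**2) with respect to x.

-x**2*cos(4*x**2)/8 + sin(4*x**2)/32 + C

Let u = x², du = 2x dx; rewrite as (1/2)∫ u^1·sin(4u) du.
Now integrate by parts 1 time.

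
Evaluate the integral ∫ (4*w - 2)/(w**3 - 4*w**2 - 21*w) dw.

Factor the denominator: w*(w - 7)*(w + 3).
Partial-fraction decomposition: -7/(15*(w + 3)) + 13/(35*(w - 7)) + 2/(21*w).
Integrate each term: A/(w−a) contributes A·log|w−a|.

2*log(w)/21 + 13*log(w - 7)/35 - 7*log(w + 3)/15 + C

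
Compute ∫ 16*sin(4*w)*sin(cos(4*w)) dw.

Let u = cos(4*w), so du = (-4*sin(4*w)) dw.
Rewriting, the integral becomes -4·∫ sin(u) du = -4·-cos(u).
Substituting back, u = cos(4*w).

4*cos(cos(4*w)) + C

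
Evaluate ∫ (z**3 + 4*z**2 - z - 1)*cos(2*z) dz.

z**3*sin(2*z)/2 + 2*z**2*sin(2*z) + 3*z**2*cos(2*z)/4 - 5*z*sin(2*z)/4 + 2*z*cos(2*z) - 3*sin(2*z)/2 - 5*cos(2*z)/8 + C

Use integration by parts with u = z**3 + 4*z**2 - z - 1, dv = cos(2*z) dz, so v = sin(2*z)/2.
Apply parts 3 times (tabular method): alternate signs, differentiate u down to 0, integrate dv up.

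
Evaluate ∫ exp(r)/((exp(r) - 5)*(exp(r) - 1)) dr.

Let u = e^r, du = e^r dr.
The integral becomes ∫ du/((u-5)(u-1)); decompose into partial fractions.

log(exp(r) - 5)/4 - log(exp(r) - 1)/4 + C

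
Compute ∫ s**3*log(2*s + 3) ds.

Use integration by parts with u = log(2*s + 3), dv = s**3 ds.
Then du = 2/(2*s + 3) ds and v = s**4/4.

s**4*log(2*s + 3)/4 - s**4/16 + s**3/8 - 9*s**2/32 + 27*s/32 - 81*log(2*s + 3)/64 + C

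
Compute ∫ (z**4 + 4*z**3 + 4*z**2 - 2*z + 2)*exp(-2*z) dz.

(-2*z**4 - 12*z**3 - 26*z**2 - 22*z - 15)*exp(-2*z)/4 + C

Use integration by parts with u = z**4 + 4*z**3 + 4*z**2 - 2*z + 2, dv = exp(-2*z) dz, so v = -exp(-2*z)/2.
Apply parts 4 times (tabular method): alternate signs, differentiate u down to 0, integrate dv up.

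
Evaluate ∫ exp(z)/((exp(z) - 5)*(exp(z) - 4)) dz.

Let u = e^z, du = e^z dz.
The integral becomes ∫ du/((u-5)(u-4)); decompose into partial fractions.

log(exp(z) - 5) - log(exp(z) - 4) + C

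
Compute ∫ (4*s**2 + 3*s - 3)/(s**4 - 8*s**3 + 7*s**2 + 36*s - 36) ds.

53*log(s - 6)/40 - 7*log(s - 3)/5 + 2*log(s - 1)/15 - 7*log(s + 2)/120 + C

Factor the denominator: (s - 6)*(s - 3)*(s - 1)*(s + 2).
Partial-fraction decomposition: -7/(120*(s + 2)) + 2/(15*(s - 1)) - 7/(5*(s - 3)) + 53/(40*(s - 6)).
Integrate each term: A/(s−a) contributes A·log|s−a|.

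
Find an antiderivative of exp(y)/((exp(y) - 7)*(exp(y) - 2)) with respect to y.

log(exp(y) - 7)/5 - log(exp(y) - 2)/5 + C

Let u = e^y, du = e^y dy.
The integral becomes ∫ du/((u-7)(u-2)); decompose into partial fractions.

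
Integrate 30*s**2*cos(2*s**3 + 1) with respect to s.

5*sin(2*s**3 + 1) + C

Let u = 2*s**3 + 1, so du = (6*s**2) ds.
Rewriting, the integral becomes 5·∫ cos(u) du = 5·sin(u).
Substituting back, u = 2*s**3 + 1.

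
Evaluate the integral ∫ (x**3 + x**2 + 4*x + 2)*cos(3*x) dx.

Use integration by parts with u = x**3 + x**2 + 4*x + 2, dv = cos(3*x) dx, so v = sin(3*x)/3.
Apply parts 3 times (tabular method): alternate signs, differentiate u down to 0, integrate dv up.

x**3*sin(3*x)/3 + x**2*sin(3*x)/3 + x**2*cos(3*x)/3 + 10*x*sin(3*x)/9 + 2*x*cos(3*x)/9 + 16*sin(3*x)/27 + 10*cos(3*x)/27 + C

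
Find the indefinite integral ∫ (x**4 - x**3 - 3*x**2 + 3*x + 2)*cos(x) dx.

Use integration by parts with u = x**4 - x**3 - 3*x**2 + 3*x + 2, dv = cos(x) dx, so v = sin(x).
Apply parts 4 times (tabular method): alternate signs, differentiate u down to 0, integrate dv up.

x**4*sin(x) - x**3*sin(x) + 4*x**3*cos(x) - 15*x**2*sin(x) - 3*x**2*cos(x) + 9*x*sin(x) - 30*x*cos(x) + 32*sin(x) + 9*cos(x) + C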